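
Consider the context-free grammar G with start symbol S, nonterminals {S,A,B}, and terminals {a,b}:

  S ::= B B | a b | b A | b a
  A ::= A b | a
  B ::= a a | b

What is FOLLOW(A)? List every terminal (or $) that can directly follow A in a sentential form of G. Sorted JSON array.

Compute FIRST by fixpoint:
[1]
  A via A→a: +{a}
  B via B→a a: +{a}
  B via B→b: +{b}
  S via S→B B: +{a,b}
  FIRST[S]={a,b}  FIRST[A]={a}  FIRST[B]={a,b}
[2] (no change)
  FIRST[S]={a,b}  FIRST[A]={a}  FIRST[B]={a,b}

FOLLOW sets:
FOLLOW(S) := {$}
iter 1:
  A→A b: FOLLOW(A) ⊇ FIRST(b) = {b}; new: +{b}
  S→B B: FOLLOW(B) ⊇ FIRST(B) = {a,b}; new: +{a,b}
  S→B B: FOLLOW(B) ⊇ FOLLOW(S) ⊇ {$}; new: +{$}
  S→b A: FOLLOW(A) ⊇ FOLLOW(S) ⊇ {$}; new: +{$}
  FOLLOW(S)={$}  FOLLOW(A)={$,b}  FOLLOW(B)={$,a,b}
iter 2: — fixpoint
  FOLLOW(S)={$}  FOLLOW(A)={$,b}  FOLLOW(B)={$,a,b}

FOLLOW(A) = ["$", "b"]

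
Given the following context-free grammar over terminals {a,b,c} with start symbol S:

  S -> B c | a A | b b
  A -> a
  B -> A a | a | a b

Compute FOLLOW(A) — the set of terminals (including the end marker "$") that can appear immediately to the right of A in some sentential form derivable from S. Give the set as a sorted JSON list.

Compute FIRST by fixpoint:
pass 1:
  A via A→a: +{a}
  B via B→A a: +{a}
  S via S→B c: +{a}
  S via S→b b: +{b}
  FIRST(S)={a,b}  FIRST(A)={a}  FIRST(B)={a}
pass 2: (stable)
  FIRST(S)={a,b}  FIRST(A)={a}  FIRST(B)={a}

FOLLOW sets:
FOLLOW(S) := {$}
iter 1:
  B→A a: FOLLOW(A) ⊇ FIRST(a) = {a}; new: +{a}
  S→B c: FOLLOW(B) ⊇ FIRST(c) = {c}; new: +{c}
  S→a A: FOLLOW(A) ⊇ FOLLOW(S) ⊇ {$}; new: +{$}
  FOLLOW[S]={$}  FOLLOW[A]={$,a}  FOLLOW[B]={c}
iter 2: (no change)
  FOLLOW[S]={$}  FOLLOW[A]={$,a}  FOLLOW[B]={c}

FOLLOW(A) = ["$", "a"]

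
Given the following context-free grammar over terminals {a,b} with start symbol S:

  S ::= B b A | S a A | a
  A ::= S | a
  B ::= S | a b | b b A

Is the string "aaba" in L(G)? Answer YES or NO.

CNF form of G:
  S -> B X7 | S X8 | a
  A -> B X2 | S X3 | a
  B -> B X4 | S X5 | T0 X6 | T1 T0 | a
  T0 -> b
  T1 -> a
  X2 -> T0 A
  X3 -> T1 A
  X4 -> T0 A
  X5 -> T1 A
  X6 -> T0 A
  X7 -> T0 A
  X8 -> T1 A

CYK fill:
  [0..0]={A,B,S,T1}  "a"  orig:{A,B,S}
  [1..1]={A,B,S,T1}  "a"  orig:{A,B,S}
  [2..2]={T0}  "b"  orig:{}
  [3..3]={A,B,S,T1}  "a"  orig:{A,B,S}
  [0..1]={X3,X5,X8}  "aa"  orig:{}
  [1..2]={B}  "ab"
  [2..3]={X2,X4,X6,X7}  "ba"  orig:{}
  [0..2]=∅  "aab"
  [1..3]={A,B,S}  "aba"
  [0..3]={X3,X5,X8}  "aaba"  orig:{}

S ∉ T[0,3] ⇒ NO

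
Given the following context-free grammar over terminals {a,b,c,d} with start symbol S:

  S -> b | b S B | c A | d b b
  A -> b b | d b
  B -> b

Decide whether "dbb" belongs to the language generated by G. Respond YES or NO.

Convert to CNF:
  S -> T0 X3 | T1 X4 | T2 A | b
  A -> T0 T0 | T1 T0
  B -> b
  T0 -> b
  T1 -> d
  T2 -> c
  X3 -> S B
  X4 -> T0 T0

CYK table (by increasing span):
  [0..0]={T1}  "d"  orig:{}
  [1..1]={B,S,T0}  "b"  orig:{B,S}
  [2..2]={B,S,T0}  "b"  orig:{B,S}
  [0..1]={A}  "db"
  [1..2]={A,X3,X4}  "bb"  orig:{A}
  [0..2]={S}  "dbb"

S ∈ T[0,2] ⇒ YES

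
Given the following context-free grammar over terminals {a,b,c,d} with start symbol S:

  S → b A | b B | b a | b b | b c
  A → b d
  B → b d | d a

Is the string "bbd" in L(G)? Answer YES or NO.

CNF form of G:
  S -> T0 A | T0 B | T0 T0 | T0 T2 | T0 T3
  A -> T0 T1
  B -> T0 T1 | T1 T2
  T0 -> b
  T1 -> d
  T2 -> a
  T3 -> c

Fill CYK table bottom-up:
  T[0,0] 'b' = {T0}  orig:{}
  T[1,1] 'b' = {T0}  orig:{}
  T[2,2] 'd' = {T1}  orig:{}
  T[0,1] 'bb' = {S}
  T[1,2] 'bd' = {A,B}
  T[0,2] 'bbd' = {S}

S ∈ T[0,2] ⇒ YES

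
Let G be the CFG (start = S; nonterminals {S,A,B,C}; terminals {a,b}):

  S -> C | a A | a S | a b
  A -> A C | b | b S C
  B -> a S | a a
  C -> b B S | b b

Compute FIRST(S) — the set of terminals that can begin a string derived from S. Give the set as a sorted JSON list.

FIRST iteration:
round 1:
  A via A→b: +{b}
  B via B→a S: +{a}
  C via C→b B S: +{b}
  S via S→C: +{b}
  S via S→a A: +{a}
  FIRST[S]={a,b}  FIRST[A]={b}  FIRST[B]={a}  FIRST[C]={b}
round 2: — fixpoint
  FIRST[S]={a,b}  FIRST[A]={b}  FIRST[B]={a}  FIRST[C]={b}

FIRST(S) = ["a", "b"]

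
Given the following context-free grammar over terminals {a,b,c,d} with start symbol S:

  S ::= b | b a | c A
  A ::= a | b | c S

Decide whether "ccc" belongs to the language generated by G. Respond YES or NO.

CNF form of G:
  S -> T0 A | T1 T2 | b
  A -> T0 S | a | b
  T0 -> c
  T1 -> b
  T2 -> a

Fill CYK table bottom-up:
  T[0,0] 'c' = {T0}  orig:{}
  T[1,1] 'c' = {T0}  orig:{}
  T[2,2] 'c' = {T0}  orig:{}
  T[0,1] 'cc' = ∅
  T[1,2] 'cc' = ∅
  T[0,2] 'ccc' = ∅

S ∉ T[0,2] ⇒ NO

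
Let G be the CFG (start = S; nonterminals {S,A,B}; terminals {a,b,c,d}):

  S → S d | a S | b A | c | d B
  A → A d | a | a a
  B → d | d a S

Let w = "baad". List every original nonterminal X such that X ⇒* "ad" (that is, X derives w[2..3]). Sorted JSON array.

Convert to CNF:
  S -> S T0 | T0 B | T1 S | T2 A | c
  A -> A T0 | T1 T1 | a
  B -> T0 X3 | d
  T0 -> d
  T1 -> a
  T2 -> b
  X3 -> T1 S

CYK table (by increasing span) — only the sub-triangle for w[2..3]:
  [2..2]={A,T1}  "a"  orig:{A}
  [3..3]={B,T0}  "d"  orig:{B}
  [2..3]={A}  "ad"

Original NTs in T[2,3] deriving "ad": ["A"]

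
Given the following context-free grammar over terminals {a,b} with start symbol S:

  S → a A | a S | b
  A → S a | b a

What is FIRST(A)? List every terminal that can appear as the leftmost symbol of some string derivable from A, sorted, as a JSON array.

FIRST sets, iterate to fixpoint:
round 1:
  A via A→b a: +{b}
  S via S→a A: +{a}
  S via S→b: +{b}
  FIRST(S)={a,b}  FIRST(A)={b}
round 2:
  A via A→S a: +{a}
  FIRST(S)={a,b}  FIRST(A)={a,b}
round 3: done
  FIRST(S)={a,b}  FIRST(A)={a,b}

FIRST(A) = ["a", "b"]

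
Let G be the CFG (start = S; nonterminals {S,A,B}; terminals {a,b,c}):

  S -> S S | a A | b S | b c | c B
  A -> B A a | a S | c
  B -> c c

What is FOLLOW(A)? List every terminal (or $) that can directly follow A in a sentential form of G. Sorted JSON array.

Compute FIRST by fixpoint:
pass 1:
  A via A→a S: +{a}
  A via A→c: +{c}
  B via B→c c: +{c}
  S via S→a A: +{a}
  S via S→b S: +{b}
  S via S→c B: +{c}
  S: {a,b,c}  A: {a,c}  B: {c}
pass 2: done
  S: {a,b,c}  A: {a,c}  B: {c}

Compute FOLLOW by fixpoint:
FOLLOW(S) := {$}
iter 1:
  A→B A a: FOLLOW(B) ⊇ FIRST(A) = {a,c}; new: +{a,c}
  A→B A a: FOLLOW(A) ⊇ FIRST(a) = {a}; new: +{a}
  A→a S: FOLLOW(S) ⊇ FOLLOW(A) ⊇ {a}; new: +{a}
  S→S S: FOLLOW(S) ⊇ FIRST(S) = {a,b,c}; new: +{b,c}
  S→a A: FOLLOW(A) ⊇ FOLLOW(S) ⊇ {$,a,b,c}; new: +{$,b,c}
  S→c B: FOLLOW(B) ⊇ FOLLOW(S) ⊇ {$,a,b,c}; new: +{$,b}
  FOLLOW(S)={$,a,b,c}  FOLLOW(A)={$,a,b,c}  FOLLOW(B)={$,a,b,c}
iter 2: done
  FOLLOW(S)={$,a,b,c}  FOLLOW(A)={$,a,b,c}  FOLLOW(B)={$,a,b,c}

FOLLOW(A) = ["$", "a", "b", "c"]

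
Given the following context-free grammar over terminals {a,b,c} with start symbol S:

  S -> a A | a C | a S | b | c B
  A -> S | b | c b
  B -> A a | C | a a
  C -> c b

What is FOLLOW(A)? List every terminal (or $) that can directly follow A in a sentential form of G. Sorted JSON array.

FIRST iteration:
iter 1:
  A via A→b: +{b}
  A via A→c b: +{c}
  B via B→A a: +{b,c}
  B via B→a a: +{a}
  C via C→c b: +{c}
  S via S→a A: +{a}
  S via S→b: +{b}
  S via S→c B: +{c}
  FIRST(S)={a,b,c}  FIRST(A)={b,c}  FIRST(B)={a,b,c}  FIRST(C)={c}
iter 2:
  A via A→S: +{a}
  FIRST(S)={a,b,c}  FIRST(A)={a,b,c}  FIRST(B)={a,b,c}  FIRST(C)={c}
iter 3: (no change)
  FIRST(S)={a,b,c}  FIRST(A)={a,b,c}  FIRST(B)={a,b,c}  FIRST(C)={c}

FOLLOW iteration:
initialize: $ ∈ FOLLOW(S)
pass 1:
  B→A a: FOLLOW(A) ⊇ FIRST(a) = {a}; new: +{a}
  S→a A: FOLLOW(A) ⊇ FOLLOW(S) ⊇ {$}; new: +{$}
  S→a C: FOLLOW(C) ⊇ FOLLOW(S) ⊇ {$}; new: +{$}
  S→c B: FOLLOW(B) ⊇ FOLLOW(S) ⊇ {$}; new: +{$}
  FOLLOW(S)={$}  FOLLOW(A)={$,a}  FOLLOW(B)={$}  FOLLOW(C)={$}
pass 2:
  A→S: FOLLOW(S) ⊇ FOLLOW(A) ⊇ {$,a}; new: +{a}
  S→a C: FOLLOW(C) ⊇ FOLLOW(S) ⊇ {$,a}; new: +{a}
  S→c B: FOLLOW(B) ⊇ FOLLOW(S) ⊇ {$,a}; new: +{a}
  FOLLOW(S)={$,a}  FOLLOW(A)={$,a}  FOLLOW(B)={$,a}  FOLLOW(C)={$,a}
pass 3: (no change)
  FOLLOW(S)={$,a}  FOLLOW(A)={$,a}  FOLLOW(B)={$,a}  FOLLOW(C)={$,a}

FOLLOW(A) = ["$", "a"]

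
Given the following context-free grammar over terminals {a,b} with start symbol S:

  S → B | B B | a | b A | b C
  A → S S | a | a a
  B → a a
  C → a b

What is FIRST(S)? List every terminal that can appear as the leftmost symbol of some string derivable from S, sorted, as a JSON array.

FIRST sets, iterate to fixpoint:
[1]
  A via A→a: +{a}
  B via B→a a: +{a}
  C via C→a b: +{a}
  S via S→B: +{a}
  S via S→b A: +{b}
  FIRST(S)={a,b}  FIRST(A)={a}  FIRST(B)={a}  FIRST(C)={a}
[2]
  A via A→S S: +{b}
  FIRST(S)={a,b}  FIRST(A)={a,b}  FIRST(B)={a}  FIRST(C)={a}
[3] (stable)
  FIRST(S)={a,b}  FIRST(A)={a,b}  FIRST(B)={a}  FIRST(C)={a}

FIRST(S) = ["a", "b"]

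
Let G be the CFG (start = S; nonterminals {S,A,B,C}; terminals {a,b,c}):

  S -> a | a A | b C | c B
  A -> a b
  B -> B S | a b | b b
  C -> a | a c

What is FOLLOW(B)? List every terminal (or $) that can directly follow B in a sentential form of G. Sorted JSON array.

FIRST sets, iterate to fixpoint:
pass 1:
  A via A→a b: +{a}
  B via B→a b: +{a}
  B via B→b b: +{b}
  C via C→a: +{a}
  S via S→a: +{a}
  S via S→b C: +{b}
  S via S→c B: +{c}
  FIRST(S)={a,b,c}  FIRST(A)={a}  FIRST(B)={a,b}  FIRST(C)={a}
pass 2: (stable)
  FIRST(S)={a,b,c}  FIRST(A)={a}  FIRST(B)={a,b}  FIRST(C)={a}

FOLLOW sets:
seed FOLLOW(S) with $
pass 1:
  B→B S: FOLLOW(B) ⊇ FIRST(S) = {a,b,c}; new: +{a,b,c}
  B→B S: FOLLOW(S) ⊇ FOLLOW(B) ⊇ {a,b,c}; new: +{a,b,c}
  S→a A: FOLLOW(A) ⊇ FOLLOW(S) ⊇ {$,a,b,c}; new: +{$,a,b,c}
  S→b C: FOLLOW(C) ⊇ FOLLOW(S) ⊇ {$,a,b,c}; new: +{$,a,b,c}
  S→c B: FOLLOW(B) ⊇ FOLLOW(S) ⊇ {$,a,b,c}; new: +{$}
  FOLLOW(S)={$,a,b,c}  FOLLOW(A)={$,a,b,c}  FOLLOW(B)={$,a,b,c}  FOLLOW(C)={$,a,b,c}
pass 2: (stable)
  FOLLOW(S)={$,a,b,c}  FOLLOW(A)={$,a,b,c}  FOLLOW(B)={$,a,b,c}  FOLLOW(C)={$,a,b,c}

FOLLOW(B) = ["$", "a", "b", "c"]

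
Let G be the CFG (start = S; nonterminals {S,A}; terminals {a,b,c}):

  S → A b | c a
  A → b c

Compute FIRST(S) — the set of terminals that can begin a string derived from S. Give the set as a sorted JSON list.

FIRST iteration:
iter 1:
  A via A→b c: +{b}
  S via S→A b: +{b}
  S via S→c a: +{c}
  S: {b,c}  A: {b}
iter 2: done
  S: {b,c}  A: {b}

FIRST(S) = ["b", "c"]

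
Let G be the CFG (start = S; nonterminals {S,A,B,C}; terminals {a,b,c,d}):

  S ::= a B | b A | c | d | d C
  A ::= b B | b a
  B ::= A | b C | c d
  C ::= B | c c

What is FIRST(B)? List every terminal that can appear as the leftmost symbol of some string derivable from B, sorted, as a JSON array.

Compute FIRST by fixpoint:
iter 1:
  A via A→b B: +{b}
  B via B→A: +{b}
  B via B→c d: +{c}
  C via C→B: +{b,c}
  S via S→a B: +{a}
  S via S→b A: +{b}
  S via S→c: +{c}
  S via S→d: +{d}
  FIRST[S]={a,b,c,d}  FIRST[A]={b}  FIRST[B]={b,c}  FIRST[C]={b,c}
iter 2: — fixpoint
  FIRST[S]={a,b,c,d}  FIRST[A]={b}  FIRST[B]={b,c}  FIRST[C]={b,c}

FIRST(B) = ["b", "c"]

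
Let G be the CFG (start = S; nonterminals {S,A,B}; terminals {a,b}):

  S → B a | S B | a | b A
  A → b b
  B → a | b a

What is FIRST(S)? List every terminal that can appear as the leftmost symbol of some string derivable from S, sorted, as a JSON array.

FIRST sets, iterate to fixpoint:
iter 1:
  A via A→b b: +{b}
  B via B→a: +{a}
  B via B→b a: +{b}
  S via S→B a: +{a,b}
  S: {a,b}  A: {b}  B: {a,b}
iter 2: (stable)
  S: {a,b}  A: {b}  B: {a,b}

FIRST(S) = ["a", "b"]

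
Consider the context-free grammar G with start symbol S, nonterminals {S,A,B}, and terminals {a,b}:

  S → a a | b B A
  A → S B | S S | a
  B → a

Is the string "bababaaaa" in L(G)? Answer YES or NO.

Convert to CNF:
  S -> T0 T0 | T1 X2
  A -> S B | S S | a
  B -> a
  T0 -> a
  T1 -> b
  X2 -> B A

CYK fill:
  T[0,0] 'b' = {T1}  orig:{}
  T[1,1] 'a' = {A,B,T0}  orig:{A,B}
  T[2,2] 'b' = {T1}  orig:{}
  T[3,3] 'a' = {A,B,T0}  orig:{A,B}
  T[4,4] 'b' = {T1}  orig:{}
  T[5,5] 'a' = {A,B,T0}  orig:{A,B}
  T[6,6] 'a' = {A,B,T0}  orig:{A,B}
  T[7,7] 'a' = {A,B,T0}  orig:{A,B}
  T[8,8] 'a' = {A,B,T0}  orig:{A,B}
  T[0,1] 'ba' = ∅
  T[1,2] 'ab' = ∅
  T[2,3] 'ba' = ∅
  T[3,4] 'ab' = ∅
  T[4,5] 'ba' = ∅
  T[5,6] 'aa' = {S,X2}  orig:{S}
  T[6,7] 'aa' = {S,X2}  orig:{S}
  T[7,8] 'aa' = {S,X2}  orig:{S}
  T[0,2] 'bab' = ∅
  T[1,3] 'aba' = ∅
  T[2,4] 'bab' = ∅
  T[3,5] 'aba' = ∅
  T[4,6] 'baa' = {S}
  T[5,7] 'aaa' = {A}
  T[6,8] 'aaa' = {A}
  T[0,3] 'baba' = ∅
  T[1,4] 'abab' = ∅
  T[2,5] 'baba' = ∅
  T[3,6] 'abaa' = ∅
  T[4,7] 'baaa' = {A}
  T[5,8] 'aaaa' = {A,X2}  orig:{A}
  T[0,4] 'babab' = ∅
  T[1,5] 'ababa' = ∅
  T[2,6] 'babaa' = ∅
  T[3,7] 'abaaa' = {X2}  orig:{}
  T[4,8] 'baaaa' = {A,S}
  T[0,5] 'bababa' = ∅
  T[1,6] 'ababaa' = ∅
  T[2,7] 'babaaa' = {S}
  T[3,8] 'abaaaa' = {X2}  orig:{}
  T[0,6] 'bababaa' = ∅
  T[1,7] 'ababaaa' = ∅
  T[2,8] 'babaaaa' = {A,S}
  T[0,7] 'bababaaa' = ∅
  T[1,8] 'ababaaaa' = {X2}  orig:{}
  T[0,8] 'bababaaaa' = {S}

S ∈ T[0,8] ⇒ YES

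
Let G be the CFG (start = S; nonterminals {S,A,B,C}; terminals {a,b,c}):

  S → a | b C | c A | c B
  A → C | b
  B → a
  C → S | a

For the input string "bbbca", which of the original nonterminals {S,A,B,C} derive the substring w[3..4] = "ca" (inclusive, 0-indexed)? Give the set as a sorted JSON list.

Convert to CNF:
  S -> T0 C | T1 A | T1 B | a
  A -> T0 C | T1 A | T1 B | a | b
  B -> a
  C -> T0 C | T1 A | T1 B | a
  T0 -> b
  T1 -> c

CYK fill — only the sub-triangle for w[3..4]:
  cell(3,3) c: {T1}  orig:{}
  cell(4,4) a: {A,B,C,S}
  cell(3,4) ca: {A,C,S}

Original NTs in T[3,4] deriving "ca": ["A", "C", "S"]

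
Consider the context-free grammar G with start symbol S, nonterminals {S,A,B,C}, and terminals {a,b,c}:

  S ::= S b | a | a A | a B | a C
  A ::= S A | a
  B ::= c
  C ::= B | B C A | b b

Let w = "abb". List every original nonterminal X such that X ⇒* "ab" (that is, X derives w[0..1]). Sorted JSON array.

Convert to CNF:
  S -> S T0 | T1 A | T1 B | T1 C | a
  A -> S A | a
  B -> c
  C -> B X2 | T0 T0 | c
  T0 -> b
  T1 -> a
  X2 -> C A

CYK table (by increasing span), restricted to cells inside w[0..1]:
  T[0,0] 'a' = {A,S,T1}  orig:{A,S}
  T[1,1] 'b' = {T0}  orig:{}
  T[0,1] 'ab' = {S}

Original NTs in T[0,1] deriving "ab": ["S"]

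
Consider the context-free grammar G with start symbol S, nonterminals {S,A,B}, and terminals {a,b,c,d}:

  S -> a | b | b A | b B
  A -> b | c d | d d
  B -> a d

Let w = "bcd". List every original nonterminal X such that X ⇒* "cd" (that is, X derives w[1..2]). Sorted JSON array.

Convert to CNF:
  S -> T3 A | T3 B | a | b
  A -> T0 T1 | T1 T1 | b
  B -> T2 T1
  T0 -> c
  T1 -> d
  T2 -> a
  T3 -> b

CYK fill, restricted to cells inside w[1..2]:
  cell(1,1) c: {T0}  orig:{}
  cell(2,2) d: {T1}  orig:{}
  cell(1,2) cd: {A}

Original NTs in T[1,2] deriving "cd": ["A"]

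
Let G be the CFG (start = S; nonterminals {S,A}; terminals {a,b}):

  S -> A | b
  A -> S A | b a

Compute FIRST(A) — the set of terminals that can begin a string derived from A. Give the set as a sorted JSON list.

FIRST iteration:
[1]
  A via A→b a: +{b}
  S via S→A: +{b}
  S: {b}  A: {b}
[2] — fixpoint
  S: {b}  A: {b}

FIRST(A) = ["b"]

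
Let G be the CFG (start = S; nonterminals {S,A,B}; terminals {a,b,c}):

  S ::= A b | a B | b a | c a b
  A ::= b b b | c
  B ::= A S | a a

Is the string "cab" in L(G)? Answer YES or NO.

CNF form of G:
  S -> A T0 | T0 T1 | T1 B | T2 X4
  A -> T0 X3 | c
  B -> A S | T1 T1
  T0 -> b
  T1 -> a
  T2 -> c
  X3 -> T0 T0
  X4 -> T1 T0

Fill CYK table bottom-up:
  T[0,0] 'c' = {A,T2}  orig:{A}
  T[1,1] 'a' = {T1}  orig:{}
  T[2,2] 'b' = {T0}  orig:{}
  T[0,1] 'ca' = ∅
  T[1,2] 'ab' = {X4}  orig:{}
  T[0,2] 'cab' = {S}

S ∈ T[0,2] ⇒ YES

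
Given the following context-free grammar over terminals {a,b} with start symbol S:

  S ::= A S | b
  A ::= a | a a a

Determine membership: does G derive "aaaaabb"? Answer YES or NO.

CNF form of G:
  S -> A S | b
  A -> T0 X1 | a
  T0 -> a
  X1 -> T0 T0

CYK fill:
  [0..0]={A,T0}  "a"  orig:{A}
  [1..1]={A,T0}  "a"  orig:{A}
  [2..2]={A,T0}  "a"  orig:{A}
  [3..3]={A,T0}  "a"  orig:{A}
  [4..4]={A,T0}  "a"  orig:{A}
  [5..5]={S}  "b"
  [6..6]={S}  "b"
  [0..1]={X1}  "aa"  orig:{}
  [1..2]={X1}  "aa"  orig:{}
  [2..3]={X1}  "aa"  orig:{}
  [3..4]={X1}  "aa"  orig:{}
  [4..5]={S}  "ab"
  [5..6]=∅  "bb"
  [0..2]={A}  "aaa"
  [1..3]={A}  "aaa"
  [2..4]={A}  "aaa"
  [3..5]={S}  "aab"
  [4..6]=∅  "abb"
  [0..3]=∅  "aaaa"
  [1..4]=∅  "aaaa"
  [2..5]={S}  "aaab"
  [3..6]=∅  "aabb"
  [0..4]=∅  "aaaaa"
  [1..5]={S}  "aaaab"
  [2..6]=∅  "aaabb"
  [0..5]={S}  "aaaaab"
  [1..6]=∅  "aaaabb"
  [0..6]=∅  "aaaaabb"

S ∉ T[0,6] ⇒ NO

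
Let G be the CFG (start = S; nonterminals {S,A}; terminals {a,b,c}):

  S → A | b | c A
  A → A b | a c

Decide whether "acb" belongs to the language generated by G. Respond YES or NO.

CNF form of G:
  S -> A T0 | T1 T2 | T2 A | b
  A -> A T0 | T1 T2
  T0 -> b
  T1 -> a
  T2 -> c

Fill CYK table bottom-up:
  T[0,0] 'a' = {T1}  orig:{}
  T[1,1] 'c' = {T2}  orig:{}
  T[2,2] 'b' = {S,T0}  orig:{S}
  T[0,1] 'ac' = {A,S}
  T[1,2] 'cb' = ∅
  T[0,2] 'acb' = {A,S}

S ∈ T[0,2] ⇒ YES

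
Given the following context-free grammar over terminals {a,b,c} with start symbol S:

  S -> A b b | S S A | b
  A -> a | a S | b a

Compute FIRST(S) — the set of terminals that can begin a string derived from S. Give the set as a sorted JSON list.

FIRST sets, iterate to fixpoint:
pass 1:
  A via A→a: +{a}
  A via A→b a: +{b}
  S via S→A b b: +{a,b}
  FIRST[S]={a,b}  FIRST[A]={a,b}
pass 2: done
  FIRST[S]={a,b}  FIRST[A]={a,b}

FIRST(S) = ["a", "b"]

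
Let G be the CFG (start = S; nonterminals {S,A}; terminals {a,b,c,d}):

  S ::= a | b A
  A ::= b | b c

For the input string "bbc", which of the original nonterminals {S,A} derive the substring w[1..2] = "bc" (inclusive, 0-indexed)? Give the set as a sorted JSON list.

Convert to CNF:
  S -> T0 A | a
  A -> T0 T1 | b
  T0 -> b
  T1 -> c

Fill CYK table bottom-up (cells [i..j] with 1 ≤ i ≤ j ≤ 2 only):
  [1..1]={A,T0}  "b"  orig:{A}
  [2..2]={T1}  "c"  orig:{}
  [1..2]={A}  "bc"

Original NTs in T[1,2] deriving "bc": ["A"]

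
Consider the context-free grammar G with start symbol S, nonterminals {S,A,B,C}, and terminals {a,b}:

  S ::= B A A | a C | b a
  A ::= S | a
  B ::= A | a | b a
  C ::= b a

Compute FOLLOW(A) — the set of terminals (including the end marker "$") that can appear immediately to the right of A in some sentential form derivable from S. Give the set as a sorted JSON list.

FIRST iteration:
[1]
  A via A→a: +{a}
  B via B→A: +{a}
  B via B→b a: +{b}
  C via C→b a: +{b}
  S via S→B A A: +{a,b}
  S: {a,b}  A: {a}  B: {a,b}  C: {b}
[2]
  A via A→S: +{b}
  S: {a,b}  A: {a,b}  B: {a,b}  C: {b}
[3] — fixpoint
  S: {a,b}  A: {a,b}  B: {a,b}  C: {b}

FOLLOW sets:
FOLLOW(S) := {$}
pass 1:
  S→B A A: FOLLOW(B) ⊇ FIRST(A) = {a,b}; new: +{a,b}
  S→B A A: FOLLOW(A) ⊇ FIRST(A) = {a,b}; new: +{a,b}
  S→B A A: FOLLOW(A) ⊇ FOLLOW(S) ⊇ {$}; new: +{$}
  S→a C: FOLLOW(C) ⊇ FOLLOW(S) ⊇ {$}; new: +{$}
  S: {$}  A: {$,a,b}  B: {a,b}  C: {$}
pass 2:
  A→S: FOLLOW(S) ⊇ FOLLOW(A) ⊇ {$,a,b}; new: +{a,b}
  S→a C: FOLLOW(C) ⊇ FOLLOW(S) ⊇ {$,a,b}; new: +{a,b}
  S: {$,a,b}  A: {$,a,b}  B: {a,b}  C: {$,a,b}
pass 3: (no change)
  S: {$,a,b}  A: {$,a,b}  B: {a,b}  C: {$,a,b}

FOLLOW(A) = ["$", "a", "b"]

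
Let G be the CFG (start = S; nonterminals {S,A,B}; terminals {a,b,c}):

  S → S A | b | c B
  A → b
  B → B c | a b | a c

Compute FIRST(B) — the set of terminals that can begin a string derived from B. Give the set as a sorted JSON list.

FIRST sets, iterate to fixpoint:
iter 1:
  A via A→b: +{b}
  B via B→a b: +{a}
  S via S→b: +{b}
  S via S→c B: +{c}
  FIRST(S)={b,c}  FIRST(A)={b}  FIRST(B)={a}
iter 2: — fixpoint
  FIRST(S)={b,c}  FIRST(A)={b}  FIRST(B)={a}

FIRST(B) = ["a"]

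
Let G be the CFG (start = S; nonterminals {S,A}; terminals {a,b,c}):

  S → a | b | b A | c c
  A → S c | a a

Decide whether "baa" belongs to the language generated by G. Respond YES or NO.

CNF form of G:
  S -> T0 T0 | T2 A | a | b
  A -> S T0 | T1 T1
  T0 -> c
  T1 -> a
  T2 -> b

CYK fill:
  T[0,0] 'b' = {S,T2}  orig:{S}
  T[1,1] 'a' = {S,T1}  orig:{S}
  T[2,2] 'a' = {S,T1}  orig:{S}
  T[0,1] 'ba' = ∅
  T[1,2] 'aa' = {A}
  T[0,2] 'baa' = {S}

S ∈ T[0,2] ⇒ YES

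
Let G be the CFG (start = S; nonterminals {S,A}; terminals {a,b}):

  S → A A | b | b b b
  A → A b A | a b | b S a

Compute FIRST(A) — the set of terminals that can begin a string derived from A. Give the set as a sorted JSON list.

FIRST iteration:
pass 1:
  A via A→a b: +{a}
  A via A→b S a: +{b}
  S via S→A A: +{a,b}
  FIRST(S)={a,b}  FIRST(A)={a,b}
pass 2: (no change)
  FIRST(S)={a,b}  FIRST(A)={a,b}

FIRST(A) = ["a", "b"]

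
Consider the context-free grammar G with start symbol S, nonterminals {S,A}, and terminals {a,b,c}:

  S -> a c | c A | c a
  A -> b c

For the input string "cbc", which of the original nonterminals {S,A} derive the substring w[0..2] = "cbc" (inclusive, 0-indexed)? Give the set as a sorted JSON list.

CNF form of G:
  S -> T1 A | T1 T2 | T2 T1
  A -> T0 T1
  T0 -> b
  T1 -> c
  T2 -> a

CYK fill (cells [i..j] with 0 ≤ i ≤ j ≤ 2 only):
  cell(0,0) c: {T1}  orig:{}
  cell(1,1) b: {T0}  orig:{}
  cell(2,2) c: {T1}  orig:{}
  cell(0,1) cb: ∅
  cell(1,2) bc: {A}
  cell(0,2) cbc: {S}

Original NTs in T[0,2] deriving "cbc": ["S"]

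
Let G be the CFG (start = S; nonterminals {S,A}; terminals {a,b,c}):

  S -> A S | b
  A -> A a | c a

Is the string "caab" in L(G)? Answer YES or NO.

Convert to CNF:
  S -> A S | b
  A -> A T0 | T1 T0
  T0 -> a
  T1 -> c

CYK table (by increasing span):
  T[0,0] 'c' = {T1}  orig:{}
  T[1,1] 'a' = {T0}  orig:{}
  T[2,2] 'a' = {T0}  orig:{}
  T[3,3] 'b' = {S}
  T[0,1] 'ca' = {A}
  T[1,2] 'aa' = ∅
  T[2,3] 'ab' = ∅
  T[0,2] 'caa' = {A}
  T[1,3] 'aab' = ∅
  T[0,3] 'caab' = {S}

S ∈ T[0,3] ⇒ YES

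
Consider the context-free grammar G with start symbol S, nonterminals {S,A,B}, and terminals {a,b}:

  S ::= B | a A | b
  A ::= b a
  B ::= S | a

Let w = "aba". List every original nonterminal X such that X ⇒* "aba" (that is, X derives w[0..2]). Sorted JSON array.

Convert to CNF:
  S -> T1 A | a | b
  A -> T0 T1
  B -> T1 A | a | b
  T0 -> b
  T1 -> a

CYK fill (cells [i..j] with 0 ≤ i ≤ j ≤ 2 only):
  cell(0,0) a: {B,S,T1}  orig:{B,S}
  cell(1,1) b: {B,S,T0}  orig:{B,S}
  cell(2,2) a: {B,S,T1}  orig:{B,S}
  cell(0,1) ab: ∅
  cell(1,2) ba: {A}
  cell(0,2) aba: {B,S}

Original NTs in T[0,2] deriving "aba": ["B", "S"]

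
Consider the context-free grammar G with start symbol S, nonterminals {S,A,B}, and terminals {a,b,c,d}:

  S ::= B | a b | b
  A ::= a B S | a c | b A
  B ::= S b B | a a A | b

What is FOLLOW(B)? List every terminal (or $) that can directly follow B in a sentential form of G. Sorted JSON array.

FIRST sets, iterate to fixpoint:
round 1:
  A via A→a B S: +{a}
  A via A→b A: +{b}
  B via B→a a A: +{a}
  B via B→b: +{b}
  S via S→B: +{a,b}
  FIRST[S]={a,b}  FIRST[A]={a,b}  FIRST[B]={a,b}
round 2: — fixpoint
  FIRST[S]={a,b}  FIRST[A]={a,b}  FIRST[B]={a,b}

FOLLOW sets:
initialize: $ ∈ FOLLOW(S)
[1]
  A→a B S: FOLLOW(B) ⊇ FIRST(S) = {a,b}; new: +{a,b}
  B→S b B: FOLLOW(S) ⊇ FIRST(b) = {b}; new: +{b}
  B→a a A: FOLLOW(A) ⊇ FOLLOW(B) ⊇ {a,b}; new: +{a,b}
  S→B: FOLLOW(B) ⊇ FOLLOW(S) ⊇ {$,b}; new: +{$}
  S: {$,b}  A: {a,b}  B: {$,a,b}
[2]
  A→a B S: FOLLOW(S) ⊇ FOLLOW(A) ⊇ {a,b}; new: +{a}
  B→a a A: FOLLOW(A) ⊇ FOLLOW(B) ⊇ {$,a,b}; new: +{$}
  S: {$,a,b}  A: {$,a,b}  B: {$,a,b}
[3] (stable)
  S: {$,a,b}  A: {$,a,b}  B: {$,a,b}

FOLLOW(B) = ["$", "a", "b"]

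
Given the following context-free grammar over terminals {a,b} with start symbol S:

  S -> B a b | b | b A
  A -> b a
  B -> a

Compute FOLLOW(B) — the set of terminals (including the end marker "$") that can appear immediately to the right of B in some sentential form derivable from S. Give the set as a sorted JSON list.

FIRST sets, iterate to fixpoint:
[1]
  A via A→b a: +{b}
  B via B→a: +{a}
  S via S→B a b: +{a}
  S via S→b: +{b}
  S: {a,b}  A: {b}  B: {a}
[2] done
  S: {a,b}  A: {b}  B: {a}

FOLLOW sets:
seed FOLLOW(S) with $
iter 1:
  S→B a b: FOLLOW(B) ⊇ FIRST(a) = {a}; new: +{a}
  S→b A: FOLLOW(A) ⊇ FOLLOW(S) ⊇ {$}; new: +{$}
  FOLLOW[S]={$}  FOLLOW[A]={$}  FOLLOW[B]={a}
iter 2: — fixpoint
  FOLLOW[S]={$}  FOLLOW[A]={$}  FOLLOW[B]={a}

FOLLOW(B) = ["a"]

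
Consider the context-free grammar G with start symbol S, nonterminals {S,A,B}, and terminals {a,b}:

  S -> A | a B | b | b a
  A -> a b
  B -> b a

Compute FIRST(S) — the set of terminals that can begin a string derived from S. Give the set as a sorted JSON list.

Compute FIRST by fixpoint:
iter 1:
  A via A→a b: +{a}
  B via B→b a: +{b}
  S via S→A: +{a}
  S via S→b: +{b}
  S: {a,b}  A: {a}  B: {b}
iter 2: (no change)
  S: {a,b}  A: {a}  B: {b}

FIRST(S) = ["a", "b"]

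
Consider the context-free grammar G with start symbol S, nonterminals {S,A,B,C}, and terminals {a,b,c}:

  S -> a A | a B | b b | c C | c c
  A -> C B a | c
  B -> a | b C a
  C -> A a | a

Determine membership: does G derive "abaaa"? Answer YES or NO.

Convert to CNF:
  S -> T0 A | T0 B | T1 T1 | T2 C | T2 T2
  A -> C X3 | c
  B -> T1 X4 | a
  C -> A T0 | a
  T0 -> a
  T1 -> b
  T2 -> c
  X3 -> B T0
  X4 -> C T0

CYK table (by increasing span):
  T[0,0] 'a' = {B,C,T0}  orig:{B,C}
  T[1,1] 'b' = {T1}  orig:{}
  T[2,2] 'a' = {B,C,T0}  orig:{B,C}
  T[3,3] 'a' = {B,C,T0}  orig:{B,C}
  T[4,4] 'a' = {B,C,T0}  orig:{B,C}
  T[0,1] 'ab' = ∅
  T[1,2] 'ba' = ∅
  T[2,3] 'aa' = {S,X3,X4}  orig:{S}
  T[3,4] 'aa' = {S,X3,X4}  orig:{S}
  T[0,2] 'aba' = ∅
  T[1,3] 'baa' = {B}
  T[2,4] 'aaa' = {A}
  T[0,3] 'abaa' = {S}
  T[1,4] 'baaa' = {X3}  orig:{}
  T[0,4] 'abaaa' = {A}

S ∉ T[0,4] ⇒ NO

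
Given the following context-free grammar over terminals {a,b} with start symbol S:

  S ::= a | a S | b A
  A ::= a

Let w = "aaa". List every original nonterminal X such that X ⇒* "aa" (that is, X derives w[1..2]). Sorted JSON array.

CNF form of G:
  S -> T0 S | T1 A | a
  A -> a
  T0 -> a
  T1 -> b

CYK fill, restricted to cells inside w[1..2]:
  [1..1]={A,S,T0}  "a"  orig:{A,S}
  [2..2]={A,S,T0}  "a"  orig:{A,S}
  [1..2]={S}  "aa"

Original NTs in T[1,2] deriving "aa": ["S"]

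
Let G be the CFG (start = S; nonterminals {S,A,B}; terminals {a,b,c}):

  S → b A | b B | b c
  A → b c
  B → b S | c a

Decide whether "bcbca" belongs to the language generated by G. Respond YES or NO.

Convert to CNF:
  S -> T0 A | T0 B | T0 T1
  A -> T0 T1
  B -> T0 S | T1 T2
  T0 -> b
  T1 -> c
  T2 -> a

CYK fill:
  T[0,0] 'b' = {T0}  orig:{}
  T[1,1] 'c' = {T1}  orig:{}
  T[2,2] 'b' = {T0}  orig:{}
  T[3,3] 'c' = {T1}  orig:{}
  T[4,4] 'a' = {T2}  orig:{}
  T[0,1] 'bc' = {A,S}
  T[1,2] 'cb' = ∅
  T[2,3] 'bc' = {A,S}
  T[3,4] 'ca' = {B}
  T[0,2] 'bcb' = ∅
  T[1,3] 'cbc' = ∅
  T[2,4] 'bca' = {S}
  T[0,3] 'bcbc' = ∅
  T[1,4] 'cbca' = ∅
  T[0,4] 'bcbca' = ∅

S ∉ T[0,4] ⇒ NO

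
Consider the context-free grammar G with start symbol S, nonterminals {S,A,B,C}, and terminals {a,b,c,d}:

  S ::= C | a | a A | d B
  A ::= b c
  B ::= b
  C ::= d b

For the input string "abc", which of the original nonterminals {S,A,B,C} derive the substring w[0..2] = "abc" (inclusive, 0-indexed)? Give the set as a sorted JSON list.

CNF form of G:
  S -> T2 B | T2 T0 | T3 A | a
  A -> T0 T1
  B -> b
  C -> T2 T0
  T0 -> b
  T1 -> c
  T2 -> d
  T3 -> a

CYK table (by increasing span) (cells [i..j] with 0 ≤ i ≤ j ≤ 2 only):
  [0..0]={S,T3}  "a"  orig:{S}
  [1..1]={B,T0}  "b"  orig:{B}
  [2..2]={T1}  "c"  orig:{}
  [0..1]=∅  "ab"
  [1..2]={A}  "bc"
  [0..2]={S}  "abc"

Original NTs in T[0,2] deriving "abc": ["S"]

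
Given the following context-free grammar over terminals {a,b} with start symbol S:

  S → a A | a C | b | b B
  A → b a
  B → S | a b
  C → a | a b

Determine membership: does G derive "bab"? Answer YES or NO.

CNF form of G:
  S -> T0 B | T1 A | T1 C | b
  A -> T0 T1
  B -> T0 B | T1 A | T1 C | T1 T0 | b
  C -> T1 T0 | a
  T0 -> b
  T1 -> a

Fill CYK table bottom-up:
  T[0,0] 'b' = {B,S,T0}  orig:{B,S}
  T[1,1] 'a' = {C,T1}  orig:{C}
  T[2,2] 'b' = {B,S,T0}  orig:{B,S}
  T[0,1] 'ba' = {A}
  T[1,2] 'ab' = {B,C}
  T[0,2] 'bab' = {B,S}

S ∈ T[0,2] ⇒ YES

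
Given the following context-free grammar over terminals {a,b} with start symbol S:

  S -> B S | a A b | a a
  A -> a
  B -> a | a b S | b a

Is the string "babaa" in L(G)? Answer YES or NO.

Convert to CNF:
  S -> B S | T0 T0 | T0 X3
  A -> a
  B -> T0 X2 | T1 T0 | a
  T0 -> a
  T1 -> b
  X2 -> T1 S
  X3 -> A T1

CYK table (by increasing span):
  [0..0]={T1}  "b"  orig:{}
  [1..1]={A,B,T0}  "a"  orig:{A,B}
  [2..2]={T1}  "b"  orig:{}
  [3..3]={A,B,T0}  "a"  orig:{A,B}
  [4..4]={A,B,T0}  "a"  orig:{A,B}
  [0..1]={B}  "ba"
  [1..2]={X3}  "ab"  orig:{}
  [2..3]={B}  "ba"
  [3..4]={S}  "aa"
  [0..2]=∅  "bab"
  [1..3]=∅  "aba"
  [2..4]={X2}  "baa"  orig:{}
  [0..3]=∅  "baba"
  [1..4]={B}  "abaa"
  [0..4]=∅  "babaa"

S ∉ T[0,4] ⇒ NO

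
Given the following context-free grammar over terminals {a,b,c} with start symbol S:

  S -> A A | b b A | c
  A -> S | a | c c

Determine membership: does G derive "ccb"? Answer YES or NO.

CNF form of G:
  S -> A A | T0 X3 | c
  A -> A A | T0 X2 | T1 T1 | a | c
  T0 -> b
  T1 -> c
  X2 -> T0 A
  X3 -> T0 A

CYK fill:
  T[0,0] 'c' = {A,S,T1}  orig:{A,S}
  T[1,1] 'c' = {A,S,T1}  orig:{A,S}
  T[2,2] 'b' = {T0}  orig:{}
  T[0,1] 'cc' = {A,S}
  T[1,2] 'cb' = ∅
  T[0,2] 'ccb' = ∅

S ∉ T[0,2] ⇒ NO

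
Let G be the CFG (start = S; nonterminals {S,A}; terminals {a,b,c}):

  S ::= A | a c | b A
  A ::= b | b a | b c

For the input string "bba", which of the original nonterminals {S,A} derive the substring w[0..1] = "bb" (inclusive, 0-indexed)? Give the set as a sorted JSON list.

CNF form of G:
  S -> T0 A | T0 T1 | T0 T2 | T1 T2 | b
  A -> T0 T1 | T0 T2 | b
  T0 -> b
  T1 -> a
  T2 -> c

CYK fill, restricted to cells inside w[0..1]:
  cell(0,0) b: {A,S,T0}  orig:{A,S}
  cell(1,1) b: {A,S,T0}  orig:{A,S}
  cell(0,1) bb: {S}

Original NTs in T[0,1] deriving "bb": ["S"]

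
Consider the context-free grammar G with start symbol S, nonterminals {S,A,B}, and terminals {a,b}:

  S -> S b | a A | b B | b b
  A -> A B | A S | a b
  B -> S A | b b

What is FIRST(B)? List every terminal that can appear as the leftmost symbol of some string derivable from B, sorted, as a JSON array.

Compute FIRST by fixpoint:
round 1:
  A via A→a b: +{a}
  B via B→b b: +{b}
  S via S→a A: +{a}
  S via S→b B: +{b}
  S: {a,b}  A: {a}  B: {b}
round 2:
  B via B→S A: +{a}
  S: {a,b}  A: {a}  B: {a,b}
round 3: (no change)
  S: {a,b}  A: {a}  B: {a,b}

FIRST(B) = ["a", "b"]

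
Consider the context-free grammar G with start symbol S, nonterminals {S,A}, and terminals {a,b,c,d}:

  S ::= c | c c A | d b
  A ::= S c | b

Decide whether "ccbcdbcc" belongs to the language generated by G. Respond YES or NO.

Convert to CNF:
  S -> T0 X3 | T1 T2 | c
  A -> S T0 | b
  T0 -> c
  T1 -> d
  T2 -> b
  X3 -> T0 A

Fill CYK table bottom-up:
  [0..0]={S,T0}  "c"  orig:{S}
  [1..1]={S,T0}  "c"  orig:{S}
  [2..2]={A,T2}  "b"  orig:{A}
  [3..3]={S,T0}  "c"  orig:{S}
  [4..4]={T1}  "d"  orig:{}
  [5..5]={A,T2}  "b"  orig:{A}
  [6..6]={S,T0}  "c"  orig:{S}
  [7..7]={S,T0}  "c"  orig:{S}
  [0..1]={A}  "cc"
  [1..2]={X3}  "cb"  orig:{}
  [2..3]=∅  "bc"
  [3..4]=∅  "cd"
  [4..5]={S}  "db"
  [5..6]=∅  "bc"
  [6..7]={A}  "cc"
  [0..2]={S}  "ccb"
  [1..3]=∅  "cbc"
  [2..4]=∅  "bcd"
  [3..5]=∅  "cdb"
  [4..6]={A}  "dbc"
  [5..7]=∅  "bcc"
  [0..3]={A}  "ccbc"
  [1..4]=∅  "cbcd"
  [2..5]=∅  "bcdb"
  [3..6]={X3}  "cdbc"  orig:{}
  [4..7]=∅  "dbcc"
  [0..4]=∅  "ccbcd"
  [1..5]=∅  "cbcdb"
  [2..6]=∅  "bcdbc"
  [3..7]=∅  "cdbcc"
  [0..5]=∅  "ccbcdb"
  [1..6]=∅  "cbcdbc"
  [2..7]=∅  "bcdbcc"
  [0..6]=∅  "ccbcdbc"
  [1..7]=∅  "cbcdbcc"
  [0..7]=∅  "ccbcdbcc"

S ∉ T[0,7] ⇒ NO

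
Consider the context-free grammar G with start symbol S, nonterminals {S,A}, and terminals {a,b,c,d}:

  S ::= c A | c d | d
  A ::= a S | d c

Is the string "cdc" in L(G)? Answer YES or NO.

Convert to CNF:
  S -> T2 A | T2 T1 | d
  A -> T0 S | T1 T2
  T0 -> a
  T1 -> d
  T2 -> c

CYK table (by increasing span):
  cell(0,0) c: {T2}  orig:{}
  cell(1,1) d: {S,T1}  orig:{S}
  cell(2,2) c: {T2}  orig:{}
  cell(0,1) cd: {S}
  cell(1,2) dc: {A}
  cell(0,2) cdc: {S}

S ∈ T[0,2] ⇒ YES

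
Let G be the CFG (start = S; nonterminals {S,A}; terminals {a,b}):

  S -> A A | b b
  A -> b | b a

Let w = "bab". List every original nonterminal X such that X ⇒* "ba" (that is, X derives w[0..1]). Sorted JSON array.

Convert to CNF:
  S -> A A | T0 T0
  A -> T0 T1 | b
  T0 -> b
  T1 -> a

Fill CYK table bottom-up (cells [i..j] with 0 ≤ i ≤ j ≤ 1 only):
  T[0,0] 'b' = {A,T0}  orig:{A}
  T[1,1] 'a' = {T1}  orig:{}
  T[0,1] 'ba' = {A}

Original NTs in T[0,1] deriving "ba": ["A"]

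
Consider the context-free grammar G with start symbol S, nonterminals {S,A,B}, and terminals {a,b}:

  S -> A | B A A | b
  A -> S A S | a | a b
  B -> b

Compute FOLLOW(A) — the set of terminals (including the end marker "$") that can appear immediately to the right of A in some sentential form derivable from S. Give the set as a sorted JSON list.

Compute FIRST by fixpoint:
round 1:
  A via A→a: +{a}
  B via B→b: +{b}
  S via S→A: +{a}
  S via S→B A A: +{b}
  FIRST[S]={a,b}  FIRST[A]={a}  FIRST[B]={b}
round 2:
  A via A→S A S: +{b}
  FIRST[S]={a,b}  FIRST[A]={a,b}  FIRST[B]={b}
round 3: (no change)
  FIRST[S]={a,b}  FIRST[A]={a,b}  FIRST[B]={b}

Compute FOLLOW by fixpoint:
initialize: $ ∈ FOLLOW(S)
iter 1:
  A→S A S: FOLLOW(S) ⊇ FIRST(A) = {a,b}; new: +{a,b}
  A→S A S: FOLLOW(A) ⊇ FIRST(S) = {a,b}; new: +{a,b}
  S→A: FOLLOW(A) ⊇ FOLLOW(S) ⊇ {$,a,b}; new: +{$}
  S→B A A: FOLLOW(B) ⊇ FIRST(A) = {a,b}; new: +{a,b}
  S: {$,a,b}  A: {$,a,b}  B: {a,b}
iter 2: done
  S: {$,a,b}  A: {$,a,b}  B: {a,b}

FOLLOW(A) = ["$", "a", "b"]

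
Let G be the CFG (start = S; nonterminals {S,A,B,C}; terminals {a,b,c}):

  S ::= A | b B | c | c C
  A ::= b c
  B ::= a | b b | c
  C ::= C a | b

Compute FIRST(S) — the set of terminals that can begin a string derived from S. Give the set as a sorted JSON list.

FIRST iteration:
pass 1:
  A via A→b c: +{b}
  B via B→a: +{a}
  B via B→b b: +{b}
  B via B→c: +{c}
  C via C→b: +{b}
  S via S→A: +{b}
  S via S→c: +{c}
  S: {b,c}  A: {b}  B: {a,b,c}  C: {b}
pass 2: (no change)
  S: {b,c}  A: {b}  B: {a,b,c}  C: {b}

FIRST(S) = ["b", "c"]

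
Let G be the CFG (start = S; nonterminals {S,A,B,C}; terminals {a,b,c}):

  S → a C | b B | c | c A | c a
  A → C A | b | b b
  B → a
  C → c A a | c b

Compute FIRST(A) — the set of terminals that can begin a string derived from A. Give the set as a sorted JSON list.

FIRST iteration:
pass 1:
  A via A→b: +{b}
  B via B→a: +{a}
  C via C→c A a: +{c}
  S via S→a C: +{a}
  S via S→b B: +{b}
  S via S→c: +{c}
  FIRST[S]={a,b,c}  FIRST[A]={b}  FIRST[B]={a}  FIRST[C]={c}
pass 2:
  A via A→C A: +{c}
  FIRST[S]={a,b,c}  FIRST[A]={b,c}  FIRST[B]={a}  FIRST[C]={c}
pass 3: — fixpoint
  FIRST[S]={a,b,c}  FIRST[A]={b,c}  FIRST[B]={a}  FIRST[C]={c}

FIRST(A) = ["b", "c"]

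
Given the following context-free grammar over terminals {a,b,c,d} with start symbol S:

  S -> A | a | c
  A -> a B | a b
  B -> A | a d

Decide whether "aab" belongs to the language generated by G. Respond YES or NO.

Convert to CNF:
  S -> T0 B | T0 T1 | a | c
  A -> T0 B | T0 T1
  B -> T0 B | T0 T1 | T0 T2
  T0 -> a
  T1 -> b
  T2 -> d

Fill CYK table bottom-up:
  T[0,0] 'a' = {S,T0}  orig:{S}
  T[1,1] 'a' = {S,T0}  orig:{S}
  T[2,2] 'b' = {T1}  orig:{}
  T[0,1] 'aa' = ∅
  T[1,2] 'ab' = {A,B,S}
  T[0,2] 'aab' = {A,B,S}

S ∈ T[0,2] ⇒ YES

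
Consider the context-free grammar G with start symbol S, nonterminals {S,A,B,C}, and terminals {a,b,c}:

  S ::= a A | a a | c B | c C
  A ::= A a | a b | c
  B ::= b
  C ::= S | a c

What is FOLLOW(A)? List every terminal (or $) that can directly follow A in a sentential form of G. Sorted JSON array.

FIRST sets, iterate to fixpoint:
iter 1:
  A via A→a b: +{a}
  A via A→c: +{c}
  B via B→b: +{b}
  C via C→a c: +{a}
  S via S→a A: +{a}
  S via S→c B: +{c}
  S: {a,c}  A: {a,c}  B: {b}  C: {a}
iter 2:
  C via C→S: +{c}
  S: {a,c}  A: {a,c}  B: {b}  C: {a,c}
iter 3: (stable)
  S: {a,c}  A: {a,c}  B: {b}  C: {a,c}

Compute FOLLOW by fixpoint:
initialize: $ ∈ FOLLOW(S)
round 1:
  A→A a: FOLLOW(A) ⊇ FIRST(a) = {a}; new: +{a}
  S→a A: FOLLOW(A) ⊇ FOLLOW(S) ⊇ {$}; new: +{$}
  S→c B: FOLLOW(B) ⊇ FOLLOW(S) ⊇ {$}; new: +{$}
  S→c C: FOLLOW(C) ⊇ FOLLOW(S) ⊇ {$}; new: +{$}
  FOLLOW[S]={$}  FOLLOW[A]={$,a}  FOLLOW[B]={$}  FOLLOW[C]={$}
round 2: (no change)
  FOLLOW[S]={$}  FOLLOW[A]={$,a}  FOLLOW[B]={$}  FOLLOW[C]={$}

FOLLOW(A) = ["$", "a"]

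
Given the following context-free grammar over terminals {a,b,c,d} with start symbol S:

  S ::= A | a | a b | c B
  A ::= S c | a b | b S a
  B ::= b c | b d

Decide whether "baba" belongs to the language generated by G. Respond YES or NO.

CNF form of G:
  S -> S T0 | T0 B | T1 T2 | T2 X5 | a
  A -> S T0 | T1 T2 | T2 X4
  B -> T2 T0 | T2 T3
  T0 -> c
  T1 -> a
  T2 -> b
  T3 -> d
  X4 -> S T1
  X5 -> S T1

Fill CYK table bottom-up:
  T[0,0] 'b' = {T2}  orig:{}
  T[1,1] 'a' = {S,T1}  orig:{S}
  T[2,2] 'b' = {T2}  orig:{}
  T[3,3] 'a' = {S,T1}  orig:{S}
  T[0,1] 'ba' = ∅
  T[1,2] 'ab' = {A,S}
  T[2,3] 'ba' = ∅
  T[0,2] 'bab' = ∅
  T[1,3] 'aba' = {X4,X5}  orig:{}
  T[0,3] 'baba' = {A,S}

S ∈ T[0,3] ⇒ YES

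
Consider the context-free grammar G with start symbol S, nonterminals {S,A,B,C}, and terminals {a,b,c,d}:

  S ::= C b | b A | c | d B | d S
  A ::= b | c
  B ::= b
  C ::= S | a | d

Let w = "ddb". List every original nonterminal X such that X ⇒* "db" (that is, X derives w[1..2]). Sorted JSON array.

CNF form of G:
  S -> C T0 | T0 A | T1 B | T1 S | c
  A -> b | c
  B -> b
  C -> C T0 | T0 A | T1 B | T1 S | a | c | d
  T0 -> b
  T1 -> d

CYK fill (cells [i..j] with 1 ≤ i ≤ j ≤ 2 only):
  cell(1,1) d: {C,T1}  orig:{C}
  cell(2,2) b: {A,B,T0}  orig:{A,B}
  cell(1,2) db: {C,S}

Original NTs in T[1,2] deriving "db": ["C", "S"]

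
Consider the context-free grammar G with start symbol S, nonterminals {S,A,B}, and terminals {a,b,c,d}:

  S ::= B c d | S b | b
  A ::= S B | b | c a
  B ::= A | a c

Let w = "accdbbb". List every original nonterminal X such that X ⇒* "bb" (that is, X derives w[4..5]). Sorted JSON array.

CNF form of G:
  S -> B X4 | S T3 | b
  A -> S B | T0 T1 | b
  B -> S B | T0 T1 | T1 T0 | b
  T0 -> c
  T1 -> a
  T2 -> d
  T3 -> b
  X4 -> T0 T2

Fill CYK table bottom-up — only the sub-triangle for w[4..5]:
  T[4,4] 'b' = {A,B,S,T3}  orig:{A,B,S}
  T[5,5] 'b' = {A,B,S,T3}  orig:{A,B,S}
  T[4,5] 'bb' = {A,B,S}

Original NTs in T[4,5] deriving "bb": ["A", "B", "S"]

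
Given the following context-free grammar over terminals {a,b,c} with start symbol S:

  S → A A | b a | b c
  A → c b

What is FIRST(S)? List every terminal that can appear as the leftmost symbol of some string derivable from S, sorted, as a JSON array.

Compute FIRST by fixpoint:
pass 1:
  A via A→c b: +{c}
  S via S→A A: +{c}
  S via S→b a: +{b}
  FIRST[S]={b,c}  FIRST[A]={c}
pass 2: (stable)
  FIRST[S]={b,c}  FIRST[A]={c}

FIRST(S) = ["b", "c"]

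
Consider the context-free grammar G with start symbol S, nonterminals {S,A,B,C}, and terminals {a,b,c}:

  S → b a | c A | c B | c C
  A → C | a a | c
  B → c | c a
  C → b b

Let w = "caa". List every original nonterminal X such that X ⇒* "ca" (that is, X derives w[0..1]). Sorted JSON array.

CNF form of G:
  S -> T1 T0 | T2 A | T2 B | T2 C
  A -> T0 T0 | T1 T1 | c
  B -> T2 T0 | c
  C -> T1 T1
  T0 -> a
  T1 -> b
  T2 -> c

CYK fill — only the sub-triangle for w[0..1]:
  cell(0,0) c: {A,B,T2}  orig:{A,B}
  cell(1,1) a: {T0}  orig:{}
  cell(0,1) ca: {B}

Original NTs in T[0,1] deriving "ca": ["B"]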